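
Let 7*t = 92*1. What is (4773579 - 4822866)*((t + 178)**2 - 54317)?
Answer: 6134745849/7 ≈ 8.7639e+8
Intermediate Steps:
t = 92/7 (t = (92*1)/7 = (1/7)*92 = 92/7 ≈ 13.143)
(4773579 - 4822866)*((t + 178)**2 - 54317) = (4773579 - 4822866)*((92/7 + 178)**2 - 54317) = -49287*((1338/7)**2 - 54317) = -49287*(1790244/49 - 54317) = -49287*(-871289/49) = 6134745849/7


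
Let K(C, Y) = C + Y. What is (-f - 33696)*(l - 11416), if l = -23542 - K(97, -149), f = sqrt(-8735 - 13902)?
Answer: 1176192576 + 34906*I*sqrt(22637) ≈ 1.1762e+9 + 5.2518e+6*I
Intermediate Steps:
f = I*sqrt(22637) (f = sqrt(-22637) = I*sqrt(22637) ≈ 150.46*I)
l = -23490 (l = -23542 - (97 - 149) = -23542 - 1*(-52) = -23542 + 52 = -23490)
(-f - 33696)*(l - 11416) = (-I*sqrt(22637) - 33696)*(-23490 - 11416) = (-I*sqrt(22637) - 33696)*(-34906) = (-33696 - I*sqrt(22637))*(-34906) = 1176192576 + 34906*I*sqrt(22637)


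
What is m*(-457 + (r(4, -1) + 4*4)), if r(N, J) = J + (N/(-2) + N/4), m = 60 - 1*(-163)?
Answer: -98789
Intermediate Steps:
m = 223 (m = 60 + 163 = 223)
r(N, J) = J - N/4 (r(N, J) = J + (N*(-½) + N*(¼)) = J + (-N/2 + N/4) = J - N/4)
m*(-457 + (r(4, -1) + 4*4)) = 223*(-457 + ((-1 - ¼*4) + 4*4)) = 223*(-457 + ((-1 - 1) + 16)) = 223*(-457 + (-2 + 16)) = 223*(-457 + 14) = 223*(-443) = -98789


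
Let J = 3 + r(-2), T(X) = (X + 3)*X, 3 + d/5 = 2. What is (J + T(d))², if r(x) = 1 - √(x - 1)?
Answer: (-14 + I*√3)² ≈ 193.0 - 48.497*I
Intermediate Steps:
d = -5 (d = -15 + 5*2 = -15 + 10 = -5)
r(x) = 1 - √(-1 + x)
T(X) = X*(3 + X) (T(X) = (3 + X)*X = X*(3 + X))
J = 4 - I*√3 (J = 3 + (1 - √(-1 - 2)) = 3 + (1 - √(-3)) = 3 + (1 - I*√3) = 4 - I*√3 ≈ 4.0 - 1.732*I)
(J + T(d))² = ((4 - I*√3) - 5*(3 - 5))² = ((4 - I*√3) - 5*(-2))² = ((4 - I*√3) + 10)² = (14 - I*√3)²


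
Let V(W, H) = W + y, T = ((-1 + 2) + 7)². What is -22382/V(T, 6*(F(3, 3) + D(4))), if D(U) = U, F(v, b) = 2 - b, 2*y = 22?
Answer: -22382/75 ≈ -298.43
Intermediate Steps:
y = 11 (y = (½)*22 = 11)
T = 64 (T = (1 + 7)² = 8² = 64)
V(W, H) = 11 + W (V(W, H) = W + 11 = 11 + W)
-22382/V(T, 6*(F(3, 3) + D(4))) = -22382/(11 + 64) = -22382/75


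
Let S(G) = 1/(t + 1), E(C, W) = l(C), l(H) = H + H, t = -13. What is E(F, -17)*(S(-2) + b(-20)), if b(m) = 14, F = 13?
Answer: 2171/6 ≈ 361.83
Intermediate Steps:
l(H) = 2*H
E(C, W) = 2*C
S(G) = -1/12 (S(G) = 1/(-13 + 1) = 1/(-12) = -1/12)
E(F, -17)*(S(-2) + b(-20)) = (2*13)*(-1/12 + 14) = 26*(167/12) = 2171/6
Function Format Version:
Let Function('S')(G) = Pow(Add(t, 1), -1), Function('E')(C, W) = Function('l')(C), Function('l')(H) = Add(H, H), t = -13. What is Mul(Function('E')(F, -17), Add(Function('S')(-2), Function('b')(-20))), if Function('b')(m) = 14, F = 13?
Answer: Rational(2171, 6) ≈ 361.83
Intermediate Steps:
Function('l')(H) = Mul(2, H)
Function('E')(C, W) = Mul(2, C)
Function('S')(G) = Rational(-1, 12) (Function('S')(G) = Pow(Add(-13, 1), -1) = Pow(-12, -1) = Rational(-1, 12))
Mul(Function('E')(F, -17), Add(Function('S')(-2), Function('b')(-20))) = Mul(Mul(2, 13), Add(Rational(-1, 12), 14)) = Mul(26, Rational(167, 12)) = Rational(2171, 6)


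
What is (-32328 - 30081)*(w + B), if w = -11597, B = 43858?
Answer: -2013376749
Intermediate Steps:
(-32328 - 30081)*(w + B) = (-32328 - 30081)*(-11597 + 43858) = -62409*32261 = -2013376749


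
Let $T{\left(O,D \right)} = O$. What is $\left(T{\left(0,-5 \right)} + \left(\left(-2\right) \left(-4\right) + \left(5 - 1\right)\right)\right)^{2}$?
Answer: $144$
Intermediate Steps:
$\left(T{\left(0,-5 \right)} + \left(\left(-2\right) \left(-4\right) + \left(5 - 1\right)\right)\right)^{2} = \left(0 + \left(\left(-2\right) \left(-4\right) + \left(5 - 1\right)\right)\right)^{2} = \left(0 + \left(8 + 4\right)\right)^{2} = \left(0 + 12\right)^{2} = 12^{2} = 144$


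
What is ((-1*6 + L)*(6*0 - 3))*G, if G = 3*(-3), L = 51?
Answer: 1215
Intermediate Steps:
G = -9
((-1*6 + L)*(6*0 - 3))*G = ((-1*6 + 51)*(6*0 - 3))*(-9) = ((-6 + 51)*(0 - 3))*(-9) = (45*(-3))*(-9) = -135*(-9) = 1215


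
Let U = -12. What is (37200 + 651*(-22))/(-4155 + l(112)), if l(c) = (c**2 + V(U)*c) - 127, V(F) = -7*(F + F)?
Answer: 3813/4513 ≈ 0.84489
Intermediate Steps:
V(F) = -14*F
l(c) = -127 + c**2 + 168*c (l(c) = (c**2 + (-14*(-12))*c) - 127 = (c**2 + 168*c) - 127 = -127 + c**2 + 168*c)
(37200 + 651*(-22))/(-4155 + l(112)) = (37200 + 651*(-22))/(-4155 + (-127 + 112**2 + 168*112)) = (37200 - 14322)/(-4155 + (-127 + 12544 + 18816)) = 22878/(-4155 + 31233) = 22878/27078 = 22878*(1/27078) = 3813/4513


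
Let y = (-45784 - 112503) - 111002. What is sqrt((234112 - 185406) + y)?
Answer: 11*I*sqrt(1823) ≈ 469.66*I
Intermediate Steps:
y = -269289 (y = -158287 - 111002 = -269289)
sqrt((234112 - 185406) + y) = sqrt((234112 - 185406) - 269289) = sqrt(48706 - 269289) = sqrt(-220583) = 11*I*sqrt(1823)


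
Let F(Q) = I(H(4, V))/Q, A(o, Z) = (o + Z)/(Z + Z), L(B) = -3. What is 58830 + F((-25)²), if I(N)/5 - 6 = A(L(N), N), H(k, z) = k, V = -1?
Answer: 58830049/1000 ≈ 58830.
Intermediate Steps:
A(o, Z) = (Z + o)/(2*Z) (A(o, Z) = (Z + o)/((2*Z)) = (Z + o)*(1/(2*Z)) = (Z + o)/(2*Z))
I(N) = 30 + 5*(-3 + N)/(2*N) (I(N) = 30 + 5*((N - 3)/(2*N)) = 30 + 5*((-3 + N)/(2*N)) = 30 + 5*(-3 + N)/(2*N))
F(Q) = 245/(8*Q) (F(Q) = ((5/2)*(-3 + 13*4)/4)/Q = ((5/2)*(¼)*(-3 + 52))/Q = ((5/2)*(¼)*49)/Q = 245/(8*Q))
58830 + F((-25)²) = 58830 + 245/(8*((-25)²)) = 58830 + (245/8)/625 = 58830 + (245/8)*(1/625) = 58830 + 49/1000 = 58830049/1000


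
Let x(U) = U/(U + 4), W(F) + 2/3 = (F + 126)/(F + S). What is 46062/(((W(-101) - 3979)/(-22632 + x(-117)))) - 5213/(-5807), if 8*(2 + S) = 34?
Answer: 162116030155713971/618946255031 ≈ 2.6192e+5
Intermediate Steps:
S = 9/4 (S = -2 + (1/8)*34 = -2 + 17/4 = 9/4 ≈ 2.2500)
W(F) = -2/3 + (126 + F)/(9/4 + F) (W(F) = -2/3 + (F + 126)/(F + 9/4) = -2/3 + (126 + F)/(9/4 + F))
x(U) = U/(4 + U)
46062/(((W(-101) - 3979)/(-22632 + x(-117)))) - 5213/(-5807) = 46062/(((2*(747 + 2*(-101))/(3*(9 + 4*(-101))) - 3979)/(-22632 - 117/(4 - 117)))) - 5213/(-5807) = 46062/(((2*(747 - 202)/(3*(9 - 404)) - 3979)/(-22632 - 117/(-113)))) - 5213*(-1/5807) = 46062/((((2/3)*545/(-395) - 3979)/(-22632 - 117*(-1/113)))) + 5213/5807 = 46062/((((2/3)*(-1/395)*545 - 3979)/(-22632 + 117/113))) + 5213/5807 = 46062/(((-218/237 - 3979)/(-2557299/113))) + 5213/5807 = 46062/((-943241/237*(-113/2557299))) + 5213/5807 = 46062/(106586233/606079863) + 5213/5807 = 46062*(606079863/106586233) + 5213/5807 = 27917250649506/106586233 + 5213/5807 = 162116030155713971/618946255031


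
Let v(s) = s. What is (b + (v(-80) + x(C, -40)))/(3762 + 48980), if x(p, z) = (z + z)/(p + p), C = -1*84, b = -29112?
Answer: -306511/553791 ≈ -0.55348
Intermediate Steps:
C = -84
x(p, z) = z/p (x(p, z) = (2*z)/((2*p)) = (2*z)*(1/(2*p)) = z/p)
(b + (v(-80) + x(C, -40)))/(3762 + 48980) = (-29112 + (-80 - 40/(-84)))/(3762 + 48980) = (-29112 + (-80 - 40*(-1/84)))/52742 = (-29112 + (-80 + 10/21))*(1/52742) = (-29112 - 1670/21)*(1/52742) = -613022/21*1/52742 = -306511/553791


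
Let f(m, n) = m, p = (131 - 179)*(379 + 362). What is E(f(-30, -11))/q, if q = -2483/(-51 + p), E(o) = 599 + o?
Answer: 20267211/2483 ≈ 8162.4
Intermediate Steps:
p = -35568 (p = -48*741 = -35568)
q = 2483/35619 (q = -2483/(-51 - 35568) = -2483/(-35619) = -2483*(-1/35619) = 2483/35619 ≈ 0.069710)
E(f(-30, -11))/q = (599 - 30)/(2483/35619) = 569*(35619/2483) = 20267211/2483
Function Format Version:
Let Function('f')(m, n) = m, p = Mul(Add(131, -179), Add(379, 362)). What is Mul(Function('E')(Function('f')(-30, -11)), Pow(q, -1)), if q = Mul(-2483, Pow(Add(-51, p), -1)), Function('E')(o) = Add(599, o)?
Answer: Rational(20267211, 2483) ≈ 8162.4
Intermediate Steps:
p = -35568 (p = Mul(-48, 741) = -35568)
q = Rational(2483, 35619) (q = Mul(-2483, Pow(Add(-51, -35568), -1)) = Mul(-2483, Pow(-35619, -1)) = Mul(-2483, Rational(-1, 35619)) = Rational(2483, 35619) ≈ 0.069710)
Mul(Function('E')(Function('f')(-30, -11)), Pow(q, -1)) = Mul(Add(599, -30), Pow(Rational(2483, 35619), -1)) = Mul(569, Rational(35619, 2483)) = Rational(20267211, 2483)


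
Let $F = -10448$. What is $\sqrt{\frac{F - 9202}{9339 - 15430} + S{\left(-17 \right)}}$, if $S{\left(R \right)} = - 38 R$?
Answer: $\frac{2 \sqrt{6021617419}}{6091} \approx 25.48$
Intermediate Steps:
$\sqrt{\frac{F - 9202}{9339 - 15430} + S{\left(-17 \right)}} = \sqrt{\frac{-10448 - 9202}{9339 - 15430} - -646} = \sqrt{- \frac{19650}{-6091} + 646} = \sqrt{\left(-19650\right) \left(- \frac{1}{6091}\right) + 646} = \sqrt{\frac{19650}{6091} + 646} = \sqrt{\frac{3954436}{6091}} = \frac{2 \sqrt{6021617419}}{6091}$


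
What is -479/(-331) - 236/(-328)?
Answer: 58807/27142 ≈ 2.1666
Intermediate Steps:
-479/(-331) - 236/(-328) = -479*(-1/331) - 236*(-1/328) = 479/331 + 59/82 = 58807/27142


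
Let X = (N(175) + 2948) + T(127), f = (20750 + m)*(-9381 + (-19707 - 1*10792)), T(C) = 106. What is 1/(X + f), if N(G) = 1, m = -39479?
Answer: 1/746915575 ≈ 1.3388e-9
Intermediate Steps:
f = 746912520 (f = (20750 - 39479)*(-9381 + (-19707 - 1*10792)) = -18729*(-9381 + (-19707 - 10792)) = -18729*(-9381 - 30499) = -18729*(-39880) = 746912520)
X = 3055 (X = (1 + 2948) + 106 = 2949 + 106 = 3055)
1/(X + f) = 1/(3055 + 746912520) = 1/746915575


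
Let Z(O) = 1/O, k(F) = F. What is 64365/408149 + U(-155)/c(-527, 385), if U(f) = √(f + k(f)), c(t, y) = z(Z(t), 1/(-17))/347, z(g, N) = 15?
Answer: 9195/58307 + 347*I*√310/15 ≈ 0.1577 + 407.3*I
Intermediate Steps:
c(t, y) = 15/347
U(f) = √2*√f (U(f) = √(f + f) = √(2*f) = √2*√f)
64365/408149 + U(-155)/c(-527, 385) = 64365/408149 + (√2*√(-155))/(15/347) = 64365*(1/408149) + (√2*(I*√155))*(347/15) = 9195/58307 + (I*√310)*(347/15) = 9195/58307 + 347*I*√310/15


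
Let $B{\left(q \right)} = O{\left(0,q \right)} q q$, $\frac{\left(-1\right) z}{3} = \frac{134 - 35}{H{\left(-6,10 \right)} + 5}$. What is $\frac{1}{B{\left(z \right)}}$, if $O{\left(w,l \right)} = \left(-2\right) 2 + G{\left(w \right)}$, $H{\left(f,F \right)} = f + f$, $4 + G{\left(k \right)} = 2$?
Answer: $- \frac{49}{529254} \approx -9.2583 \cdot 10^{-5}$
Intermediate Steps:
$G{\left(k \right)} = -2$ ($G{\left(k \right)} = -4 + 2 = -2$)
$H{\left(f,F \right)} = 2 f$
$z = \frac{297}{7}$ ($z = - 3 \frac{134 - 35}{2 \left(-6\right) + 5} = - 3 \frac{99}{-12 + 5} = - 3 \frac{99}{-7} = - 3 \cdot 99 \left(- \frac{1}{7}\right) = \left(-3\right) \left(- \frac{99}{7}\right) = \frac{297}{7} \approx 42.429$)
$O{\left(w,l \right)} = -6$ ($O{\left(w,l \right)} = \left(-2\right) 2 - 2 = -4 - 2 = -6$)
$B{\left(q \right)} = - 6 q^{2}$ ($B{\left(q \right)} = - 6 q q = - 6 q^{2}$)
$\frac{1}{B{\left(z \right)}} = \frac{1}{\left(-6\right) \left(\frac{297}{7}\right)^{2}} = \frac{1}{\left(-6\right) \frac{88209}{49}} = \frac{1}{- \frac{529254}{49}} = - \frac{49}{529254}$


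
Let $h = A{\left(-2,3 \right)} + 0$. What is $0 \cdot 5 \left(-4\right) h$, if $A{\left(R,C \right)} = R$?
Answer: $0$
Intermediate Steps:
$h = -2$ ($h = -2 + 0 = -2$)
$0 \cdot 5 \left(-4\right) h = 0 \cdot 5 \left(-4\right) \left(-2\right) = 0 \left(-4\right) \left(-2\right) = 0 \left(-2\right) = 0$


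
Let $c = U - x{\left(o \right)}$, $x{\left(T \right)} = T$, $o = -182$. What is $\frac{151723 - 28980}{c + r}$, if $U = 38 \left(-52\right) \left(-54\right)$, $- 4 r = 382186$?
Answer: $\frac{245486}{22679} \approx 10.824$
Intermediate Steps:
$r = - \frac{191093}{2}$ ($r = \left(- \frac{1}{4}\right) 382186 = - \frac{191093}{2} \approx -95547.0$)
$U = 106704$ ($U = \left(-1976\right) \left(-54\right) = 106704$)
$c = 106886$ ($c = 106704 - -182 = 106704 + 182 = 106886$)
$\frac{151723 - 28980}{c + r} = \frac{151723 - 28980}{106886 - \frac{191093}{2}} = \frac{122743}{\frac{22679}{2}} = 122743 \cdot \frac{2}{22679} = \frac{245486}{22679}$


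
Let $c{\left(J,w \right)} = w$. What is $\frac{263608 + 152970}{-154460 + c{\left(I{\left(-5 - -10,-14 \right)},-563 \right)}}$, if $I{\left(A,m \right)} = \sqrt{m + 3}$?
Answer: $- \frac{416578}{155023} \approx -2.6872$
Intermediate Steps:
$I{\left(A,m \right)} = \sqrt{3 + m}$
$\frac{263608 + 152970}{-154460 + c{\left(I{\left(-5 - -10,-14 \right)},-563 \right)}} = \frac{263608 + 152970}{-154460 - 563} = \frac{416578}{-155023} = 416578 \left(- \frac{1}{155023}\right) = - \frac{416578}{155023}$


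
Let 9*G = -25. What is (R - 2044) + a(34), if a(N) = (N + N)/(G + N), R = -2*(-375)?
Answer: -363002/281 ≈ -1291.8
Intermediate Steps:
R = 750
G = -25/9 (G = (⅑)*(-25) = -25/9 ≈ -2.7778)
a(N) = 2*N/(-25/9 + N) (a(N) = (N + N)/(-25/9 + N) = (2*N)/(-25/9 + N) = 2*N/(-25/9 + N))
(R - 2044) + a(34) = (750 - 2044) + 18*34/(-25 + 9*34) = -1294 + 18*34/(-25 + 306) = -1294 + 18*34/281 = -1294 + 18*34*(1/281) = -1294 + 612/281 = -363002/281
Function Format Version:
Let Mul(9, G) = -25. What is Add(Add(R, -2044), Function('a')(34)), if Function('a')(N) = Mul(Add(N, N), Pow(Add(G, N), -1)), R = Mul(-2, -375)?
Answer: Rational(-363002, 281) ≈ -1291.8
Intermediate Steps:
R = 750
G = Rational(-25, 9) (G = Mul(Rational(1, 9), -25) = Rational(-25, 9) ≈ -2.7778)
Function('a')(N) = Mul(2, N, Pow(Add(Rational(-25, 9), N), -1)) (Function('a')(N) = Mul(Add(N, N), Pow(Add(Rational(-25, 9), N), -1)) = Mul(Mul(2, N), Pow(Add(Rational(-25, 9), N), -1)) = Mul(2, N, Pow(Add(Rational(-25, 9), N), -1)))
Add(Add(R, -2044), Function('a')(34)) = Add(Add(750, -2044), Mul(18, 34, Pow(Add(-25, Mul(9, 34)), -1))) = Add(-1294, Mul(18, 34, Pow(Add(-25, 306), -1))) = Add(-1294, Mul(18, 34, Pow(281, -1))) = Add(-1294, Mul(18, 34, Rational(1, 281))) = Add(-1294, Rational(612, 281)) = Rational(-363002, 281)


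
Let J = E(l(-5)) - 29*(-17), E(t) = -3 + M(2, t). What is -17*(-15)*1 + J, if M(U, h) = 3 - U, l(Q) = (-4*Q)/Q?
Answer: 746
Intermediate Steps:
l(Q) = -4
E(t) = -2 (E(t) = -3 + (3 - 1*2) = -3 + (3 - 2) = -3 + 1 = -2)
J = 491 (J = -2 - 29*(-17) = -2 + 493 = 491)
-17*(-15)*1 + J = -17*(-15)*1 + 491 = 255*1 + 491 = 255 + 491 = 746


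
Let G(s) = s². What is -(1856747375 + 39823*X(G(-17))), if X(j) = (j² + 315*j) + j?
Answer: -8819599810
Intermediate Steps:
X(j) = j² + 316*j
-(1856747375 + 39823*X(G(-17))) = -39823/(1/(46625 + (-17)²*(316 + (-17)²))) = -(1856747375 + 11508847*(316 + 289)) = -39823/(1/(46625 + 289*605)) = -39823/(1/(46625 + 174845)) = -39823/(1/221470) = -39823/1/221470 = -39823*221470 = -8819599810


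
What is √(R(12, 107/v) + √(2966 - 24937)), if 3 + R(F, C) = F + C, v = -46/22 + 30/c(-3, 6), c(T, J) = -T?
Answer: √(170520 + 7569*I*√21971)/87 ≈ 9.2859 + 7.9812*I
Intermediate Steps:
v = 87/11 (v = -46/22 + 30/((-1*(-3))) = -46*1/22 + 30/3 = -23/11 + 30*(⅓) = -23/11 + 10 = 87/11 ≈ 7.9091)
R(F, C) = -3 + C + F (R(F, C) = -3 + (F + C) = -3 + (C + F) = -3 + C + F)
√(R(12, 107/v) + √(2966 - 24937)) = √((-3 + 107/(87/11) + 12) + √(2966 - 24937)) = √((-3 + 107*(11/87) + 12) + √(-21971)) = √((-3 + 1177/87 + 12) + I*√21971) = √(1960/87 + I*√21971)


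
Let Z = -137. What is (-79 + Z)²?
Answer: 46656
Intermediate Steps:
(-79 + Z)² = (-79 - 137)² = (-216)² = 46656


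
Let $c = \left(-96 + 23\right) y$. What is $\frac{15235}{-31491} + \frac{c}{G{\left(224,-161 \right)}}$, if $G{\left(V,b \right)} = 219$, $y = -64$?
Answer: $\frac{656573}{31491} \approx 20.85$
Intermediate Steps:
$c = 4672$ ($c = \left(-96 + 23\right) \left(-64\right) = \left(-73\right) \left(-64\right) = 4672$)
$\frac{15235}{-31491} + \frac{c}{G{\left(224,-161 \right)}} = \frac{15235}{-31491} + \frac{4672}{219} = 15235 \left(- \frac{1}{31491}\right) + 4672 \cdot \frac{1}{219} = - \frac{15235}{31491} + \frac{64}{3} = \frac{656573}{31491}$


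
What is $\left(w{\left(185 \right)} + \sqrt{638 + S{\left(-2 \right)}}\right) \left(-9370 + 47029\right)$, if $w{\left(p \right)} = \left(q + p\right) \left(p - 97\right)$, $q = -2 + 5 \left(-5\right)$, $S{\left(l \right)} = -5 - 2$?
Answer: $523610736 + 37659 \sqrt{631} \approx 5.2456 \cdot 10^{8}$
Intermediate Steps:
$S{\left(l \right)} = -7$ ($S{\left(l \right)} = -5 - 2 = -7$)
$q = -27$ ($q = -2 - 25 = -27$)
$w{\left(p \right)} = \left(-97 + p\right) \left(-27 + p\right)$ ($w{\left(p \right)} = \left(-27 + p\right) \left(p - 97\right) = \left(-27 + p\right) \left(-97 + p\right) = \left(-97 + p\right) \left(-27 + p\right)$)
$\left(w{\left(185 \right)} + \sqrt{638 + S{\left(-2 \right)}}\right) \left(-9370 + 47029\right) = \left(\left(2619 + 185^{2} - 22940\right) + \sqrt{638 - 7}\right) \left(-9370 + 47029\right) = \left(\left(2619 + 34225 - 22940\right) + \sqrt{631}\right) 37659 = \left(13904 + \sqrt{631}\right) 37659 = 523610736 + 37659 \sqrt{631}$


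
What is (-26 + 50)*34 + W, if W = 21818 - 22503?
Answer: 131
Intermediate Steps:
W = -685
(-26 + 50)*34 + W = (-26 + 50)*34 - 685 = 24*34 - 685 = 816 - 685 = 131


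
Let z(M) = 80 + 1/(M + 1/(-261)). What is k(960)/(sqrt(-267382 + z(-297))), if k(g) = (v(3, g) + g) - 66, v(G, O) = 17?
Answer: -6377*I*sqrt(32780173814654)/20720716697 ≈ -1.762*I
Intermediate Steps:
z(M) = 80 + 1/(-1/261 + M) (z(M) = 80 + 1/(M - 1/261) = 80 + 1/(-1/261 + M))
k(g) = -49 + g (k(g) = (17 + g) - 66 = -49 + g)
k(960)/(sqrt(-267382 + z(-297))) = (-49 + 960)/(sqrt(-267382 + (181 + 20880*(-297))/(-1 + 261*(-297)))) = 911/(sqrt(-267382 + (181 - 6201360)/(-1 - 77517))) = 911/(sqrt(-267382 - 6201179/(-77518))) = 911/(sqrt(-267382 - 1/77518*(-6201179))) = 911/(sqrt(-267382 + 6201179/77518)) = 911/(sqrt(-20720716697/77518)) = 911/((I*sqrt(32780173814654)/11074)) = 911*(-7*I*sqrt(32780173814654)/20720716697) = -6377*I*sqrt(32780173814654)/20720716697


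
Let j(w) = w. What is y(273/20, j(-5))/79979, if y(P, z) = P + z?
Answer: 173/1599580 ≈ 0.00010815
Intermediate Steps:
y(273/20, j(-5))/79979 = (273/20 - 5)/79979 = (273*(1/20) - 5)*(1/79979) = (273/20 - 5)*(1/79979) = (173/20)*(1/79979) = 173/1599580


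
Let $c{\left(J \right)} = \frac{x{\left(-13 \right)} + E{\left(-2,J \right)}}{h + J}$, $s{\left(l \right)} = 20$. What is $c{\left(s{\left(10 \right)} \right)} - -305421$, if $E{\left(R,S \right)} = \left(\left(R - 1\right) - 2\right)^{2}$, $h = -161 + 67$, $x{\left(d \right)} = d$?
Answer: $\frac{11300571}{37} \approx 3.0542 \cdot 10^{5}$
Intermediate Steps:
$h = -94$
$E{\left(R,S \right)} = \left(-3 + R\right)^{2}$ ($E{\left(R,S \right)} = \left(\left(R - 1\right) - 2\right)^{2} = \left(\left(-1 + R\right) - 2\right)^{2} = \left(-3 + R\right)^{2}$)
$c{\left(J \right)} = \frac{12}{-94 + J}$ ($c{\left(J \right)} = \frac{-13 + \left(-3 - 2\right)^{2}}{-94 + J} = \frac{-13 + \left(-5\right)^{2}}{-94 + J} = \frac{-13 + 25}{-94 + J} = \frac{12}{-94 + J}$)
$c{\left(s{\left(10 \right)} \right)} - -305421 = \frac{12}{-94 + 20} - -305421 = \frac{12}{-74} + 305421 = 12 \left(- \frac{1}{74}\right) + 305421 = - \frac{6}{37} + 305421 = \frac{11300571}{37}$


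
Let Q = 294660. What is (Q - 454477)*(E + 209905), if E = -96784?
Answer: -18078658857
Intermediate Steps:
(Q - 454477)*(E + 209905) = (294660 - 454477)*(-96784 + 209905) = -159817*113121 = -18078658857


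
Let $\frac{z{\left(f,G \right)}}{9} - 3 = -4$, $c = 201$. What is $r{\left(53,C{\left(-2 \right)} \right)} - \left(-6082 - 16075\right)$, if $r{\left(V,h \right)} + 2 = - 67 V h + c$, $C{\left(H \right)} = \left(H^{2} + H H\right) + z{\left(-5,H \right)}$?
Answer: $25907$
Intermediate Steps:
$z{\left(f,G \right)} = -9$ ($z{\left(f,G \right)} = 27 + 9 \left(-4\right) = 27 - 36 = -9$)
$C{\left(H \right)} = -9 + 2 H^{2}$ ($C{\left(H \right)} = \left(H^{2} + H H\right) - 9 = \left(H^{2} + H^{2}\right) - 9 = 2 H^{2} - 9 = -9 + 2 H^{2}$)
$r{\left(V,h \right)} = 199 - 67 V h$ ($r{\left(V,h \right)} = -2 + \left(- 67 V h + 201\right) = -2 - \left(-201 + 67 V h\right) = 199 - 67 V h$)
$r{\left(53,C{\left(-2 \right)} \right)} - \left(-6082 - 16075\right) = \left(199 - 3551 \left(-9 + 2 \left(-2\right)^{2}\right)\right) - \left(-6082 - 16075\right) = \left(199 - 3551 \left(-9 + 2 \cdot 4\right)\right) - -22157 = \left(199 - 3551 \left(-9 + 8\right)\right) + 22157 = \left(199 - 3551 \left(-1\right)\right) + 22157 = \left(199 + 3551\right) + 22157 = 3750 + 22157 = 25907$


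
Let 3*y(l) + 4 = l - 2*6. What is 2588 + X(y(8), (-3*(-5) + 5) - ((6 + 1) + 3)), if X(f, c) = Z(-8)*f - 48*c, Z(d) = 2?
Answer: 6308/3 ≈ 2102.7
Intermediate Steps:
y(l) = -16/3 + l/3 (y(l) = -4/3 + (l - 2*6)/3 = -4/3 + (l - 1*12)/3 = -4/3 + (l - 12)/3 = -4/3 + (-12 + l)/3 = -4/3 + (-4 + l/3) = -16/3 + l/3)
X(f, c) = -48*c + 2*f (X(f, c) = 2*f - 48*c = -48*c + 2*f)
2588 + X(y(8), (-3*(-5) + 5) - ((6 + 1) + 3)) = 2588 + (-48*((-3*(-5) + 5) - ((6 + 1) + 3)) + 2*(-16/3 + (1/3)*8)) = 2588 + (-48*((15 + 5) - (7 + 3)) + 2*(-16/3 + 8/3)) = 2588 + (-48*(20 - 1*10) + 2*(-8/3)) = 2588 + (-48*(20 - 10) - 16/3) = 2588 + (-48*10 - 16/3) = 2588 + (-480 - 16/3) = 2588 - 1456/3 = 6308/3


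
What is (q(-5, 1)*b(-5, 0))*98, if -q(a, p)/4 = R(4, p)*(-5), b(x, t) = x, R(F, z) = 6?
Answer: -58800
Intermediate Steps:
q(a, p) = 120 (q(a, p) = -24*(-5) = -4*(-30) = 120)
(q(-5, 1)*b(-5, 0))*98 = (120*(-5))*98 = -600*98 = -58800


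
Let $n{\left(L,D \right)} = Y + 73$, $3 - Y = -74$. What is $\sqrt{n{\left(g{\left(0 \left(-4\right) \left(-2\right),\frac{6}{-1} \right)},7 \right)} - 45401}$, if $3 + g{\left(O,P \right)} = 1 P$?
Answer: $i \sqrt{45251} \approx 212.72 i$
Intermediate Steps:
$Y = 77$ ($Y = 3 - -74 = 3 + 74 = 77$)
$g{\left(O,P \right)} = -3 + P$ ($g{\left(O,P \right)} = -3 + 1 P = -3 + P$)
$n{\left(L,D \right)} = 150$ ($n{\left(L,D \right)} = 77 + 73 = 150$)
$\sqrt{n{\left(g{\left(0 \left(-4\right) \left(-2\right),\frac{6}{-1} \right)},7 \right)} - 45401} = \sqrt{150 - 45401} = \sqrt{-45251} = i \sqrt{45251}$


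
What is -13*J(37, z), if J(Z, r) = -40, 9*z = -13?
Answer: 520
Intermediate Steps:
z = -13/9 (z = (⅑)*(-13) = -13/9 ≈ -1.4444)
-13*J(37, z) = -13*(-40) = 520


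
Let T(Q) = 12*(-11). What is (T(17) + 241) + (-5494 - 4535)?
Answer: -9920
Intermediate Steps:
T(Q) = -132
(T(17) + 241) + (-5494 - 4535) = (-132 + 241) + (-5494 - 4535) = 109 - 10029 = -9920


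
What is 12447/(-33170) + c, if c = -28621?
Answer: -949371017/33170 ≈ -28621.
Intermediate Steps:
12447/(-33170) + c = 12447/(-33170) - 28621 = 12447*(-1/33170) - 28621 = -12447/33170 - 28621 = -949371017/33170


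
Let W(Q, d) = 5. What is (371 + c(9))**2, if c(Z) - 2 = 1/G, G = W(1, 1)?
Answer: 3481956/25 ≈ 1.3928e+5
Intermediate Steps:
G = 5
c(Z) = 11/5 (c(Z) = 2 + 1/5 = 11/5)
(371 + c(9))**2 = (371 + 11/5)**2 = (1866/5)**2 = 3481956/25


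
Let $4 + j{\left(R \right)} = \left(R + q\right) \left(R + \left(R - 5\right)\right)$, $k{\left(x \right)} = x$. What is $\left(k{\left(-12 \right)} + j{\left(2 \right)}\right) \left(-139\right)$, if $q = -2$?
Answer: $2224$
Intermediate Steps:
$j{\left(R \right)} = -4 + \left(-5 + 2 R\right) \left(-2 + R\right)$ ($j{\left(R \right)} = -4 + \left(R - 2\right) \left(R + \left(R - 5\right)\right) = -4 + \left(-2 + R\right) \left(R + \left(-5 + R\right)\right) = -4 + \left(-2 + R\right) \left(-5 + 2 R\right) = -4 + \left(-5 + 2 R\right) \left(-2 + R\right)$)
$\left(k{\left(-12 \right)} + j{\left(2 \right)}\right) \left(-139\right) = \left(-12 + \left(6 - 18 + 2 \cdot 2^{2}\right)\right) \left(-139\right) = \left(-12 + \left(6 - 18 + 2 \cdot 4\right)\right) \left(-139\right) = \left(-12 + \left(6 - 18 + 8\right)\right) \left(-139\right) = \left(-12 - 4\right) \left(-139\right) = \left(-16\right) \left(-139\right) = 2224$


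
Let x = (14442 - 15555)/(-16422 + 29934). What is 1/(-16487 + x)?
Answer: -4504/74257819 ≈ -6.0654e-5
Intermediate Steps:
x = -371/4504 (x = -1113/13512 = -1113*1/13512 = -371/4504 ≈ -0.082371)
1/(-16487 + x) = 1/(-16487 - 371/4504) = 1/(-74257819/4504) = -4504/74257819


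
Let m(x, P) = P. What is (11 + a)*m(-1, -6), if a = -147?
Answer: 816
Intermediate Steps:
(11 + a)*m(-1, -6) = (11 - 147)*(-6) = -136*(-6) = 816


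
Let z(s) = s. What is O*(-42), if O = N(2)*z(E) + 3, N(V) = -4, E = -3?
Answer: -630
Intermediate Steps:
O = 15 (O = -4*(-3) + 3 = 12 + 3 = 15)
O*(-42) = 15*(-42) = -630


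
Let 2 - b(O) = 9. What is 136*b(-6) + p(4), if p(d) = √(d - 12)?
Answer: -952 + 2*I*√2 ≈ -952.0 + 2.8284*I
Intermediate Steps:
b(O) = -7 (b(O) = 2 - 1*9 = 2 - 9 = -7)
p(d) = √(-12 + d)
136*b(-6) + p(4) = 136*(-7) + √(-12 + 4) = -952 + √(-8) = -952 + 2*I*√2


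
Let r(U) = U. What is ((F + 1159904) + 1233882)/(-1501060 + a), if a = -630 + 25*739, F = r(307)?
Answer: -798031/494405 ≈ -1.6141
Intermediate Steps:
F = 307
a = 17845 (a = -630 + 18475 = 17845)
((F + 1159904) + 1233882)/(-1501060 + a) = ((307 + 1159904) + 1233882)/(-1501060 + 17845) = (1160211 + 1233882)/(-1483215) = 2394093*(-1/1483215) = -798031/494405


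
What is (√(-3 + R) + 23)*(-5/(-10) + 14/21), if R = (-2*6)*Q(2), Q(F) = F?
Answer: 161/6 + 7*I*√3/2 ≈ 26.833 + 6.0622*I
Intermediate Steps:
R = -24 (R = -2*6*2 = -12*2 = -24)
(√(-3 + R) + 23)*(-5/(-10) + 14/21) = (√(-3 - 24) + 23)*(-5/(-10) + 14/21) = (√(-27) + 23)*(-5*(-⅒) + 14*(1/21)) = (3*I*√3 + 23)*(½ + ⅔) = (23 + 3*I*√3)*(7/6) = 161/6 + 7*I*√3/2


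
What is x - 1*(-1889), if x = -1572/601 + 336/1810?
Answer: 1026114853/543905 ≈ 1886.6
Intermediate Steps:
x = -1321692/543905 (x = -1572*1/601 + 336*(1/1810) = -1572/601 + 168/905 = -1321692/543905 ≈ -2.4300)
x - 1*(-1889) = -1321692/543905 - 1*(-1889) = -1321692/543905 + 1889 = 1026114853/543905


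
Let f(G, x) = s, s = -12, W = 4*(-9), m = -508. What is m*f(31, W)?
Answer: 6096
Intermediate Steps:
W = -36
f(G, x) = -12
m*f(31, W) = -508*(-12) = 6096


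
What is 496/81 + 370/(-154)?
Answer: 23207/6237 ≈ 3.7209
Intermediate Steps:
496/81 + 370/(-154) = 496*(1/81) + 370*(-1/154) = 496/81 - 185/77 = 23207/6237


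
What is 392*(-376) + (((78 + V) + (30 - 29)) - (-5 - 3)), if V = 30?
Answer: -147275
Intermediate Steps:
392*(-376) + (((78 + V) + (30 - 29)) - (-5 - 3)) = 392*(-376) + (((78 + 30) + (30 - 29)) - (-5 - 3)) = -147392 + ((108 + 1) - (-8)) = -147392 + (109 - 1*(-8)) = -147392 + (109 + 8) = -147392 + 117 = -147275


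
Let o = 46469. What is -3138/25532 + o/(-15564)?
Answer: -308821585/99345012 ≈ -3.1086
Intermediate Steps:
-3138/25532 + o/(-15564) = -3138/25532 + 46469/(-15564) = -3138*1/25532 + 46469*(-1/15564) = -1569/12766 - 46469/15564 = -308821585/99345012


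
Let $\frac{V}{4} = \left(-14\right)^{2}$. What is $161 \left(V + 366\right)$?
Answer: $185150$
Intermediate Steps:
$V = 784$ ($V = 4 \left(-14\right)^{2} = 4 \cdot 196 = 784$)
$161 \left(V + 366\right) = 161 \left(784 + 366\right) = 161 \cdot 1150 = 185150$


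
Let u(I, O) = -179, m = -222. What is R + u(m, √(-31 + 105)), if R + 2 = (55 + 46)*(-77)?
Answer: -7958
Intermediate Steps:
R = -7779 (R = -2 + (55 + 46)*(-77) = -2 + 101*(-77) = -2 - 7777 = -7779)
R + u(m, √(-31 + 105)) = -7779 - 179 = -7958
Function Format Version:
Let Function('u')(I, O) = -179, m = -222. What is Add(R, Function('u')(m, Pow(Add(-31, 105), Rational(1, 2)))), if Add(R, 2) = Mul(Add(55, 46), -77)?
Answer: -7958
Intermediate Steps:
R = -7779 (R = Add(-2, Mul(Add(55, 46), -77)) = Add(-2, Mul(101, -77)) = Add(-2, -7777) = -7779)
Add(R, Function('u')(m, Pow(Add(-31, 105), Rational(1, 2)))) = Add(-7779, -179) = -7958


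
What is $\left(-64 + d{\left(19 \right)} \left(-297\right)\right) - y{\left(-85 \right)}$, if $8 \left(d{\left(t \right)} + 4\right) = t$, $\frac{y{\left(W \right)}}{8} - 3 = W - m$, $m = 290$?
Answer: $\frac{27157}{8} \approx 3394.6$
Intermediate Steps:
$y{\left(W \right)} = -2296 + 8 W$ ($y{\left(W \right)} = 24 + 8 \left(W - 290\right) = 24 + 8 \left(-290 + W\right) = 24 + \left(-2320 + 8 W\right) = -2296 + 8 W$)
$d{\left(t \right)} = -4 + \frac{t}{8}$
$\left(-64 + d{\left(19 \right)} \left(-297\right)\right) - y{\left(-85 \right)} = \left(-64 + \left(-4 + \frac{1}{8} \cdot 19\right) \left(-297\right)\right) - \left(-2296 + 8 \left(-85\right)\right) = \left(-64 + \left(-4 + \frac{19}{8}\right) \left(-297\right)\right) - \left(-2296 - 680\right) = \left(-64 - - \frac{3861}{8}\right) - -2976 = \left(-64 + \frac{3861}{8}\right) + 2976 = \frac{3349}{8} + 2976 = \frac{27157}{8}$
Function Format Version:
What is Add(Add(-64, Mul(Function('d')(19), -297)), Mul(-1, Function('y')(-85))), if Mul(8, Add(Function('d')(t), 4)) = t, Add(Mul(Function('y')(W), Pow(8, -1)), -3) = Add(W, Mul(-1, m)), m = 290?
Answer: Rational(27157, 8) ≈ 3394.6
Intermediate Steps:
Function('y')(W) = Add(-2296, Mul(8, W)) (Function('y')(W) = Add(24, Mul(8, Add(W, Mul(-1, 290)))) = Add(24, Mul(8, Add(W, -290))) = Add(24, Mul(8, Add(-290, W))) = Add(24, Add(-2320, Mul(8, W))) = Add(-2296, Mul(8, W)))
Function('d')(t) = Add(-4, Mul(Rational(1, 8), t))
Add(Add(-64, Mul(Function('d')(19), -297)), Mul(-1, Function('y')(-85))) = Add(Add(-64, Mul(Add(-4, Mul(Rational(1, 8), 19)), -297)), Mul(-1, Add(-2296, Mul(8, -85)))) = Add(Add(-64, Mul(Add(-4, Rational(19, 8)), -297)), Mul(-1, Add(-2296, -680))) = Add(Add(-64, Mul(Rational(-13, 8), -297)), Mul(-1, -2976)) = Add(Add(-64, Rational(3861, 8)), 2976) = Add(Rational(3349, 8), 2976) = Rational(27157, 8)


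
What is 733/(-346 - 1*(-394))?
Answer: 733/48 ≈ 15.271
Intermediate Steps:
733/(-346 - 1*(-394)) = 733/(-346 + 394) = 733/48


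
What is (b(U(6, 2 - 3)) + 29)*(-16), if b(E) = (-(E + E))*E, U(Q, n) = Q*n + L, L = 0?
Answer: 688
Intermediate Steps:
U(Q, n) = Q*n (U(Q, n) = Q*n + 0 = Q*n)
b(E) = -2*E² (b(E) = (-2*E)*E = -2*E²)
(b(U(6, 2 - 3)) + 29)*(-16) = (-2*36*(2 - 3)² + 29)*(-16) = (-2*(6*(-1))² + 29)*(-16) = (-2*(-6)² + 29)*(-16) = (-2*36 + 29)*(-16) = (-72 + 29)*(-16) = -43*(-16) = 688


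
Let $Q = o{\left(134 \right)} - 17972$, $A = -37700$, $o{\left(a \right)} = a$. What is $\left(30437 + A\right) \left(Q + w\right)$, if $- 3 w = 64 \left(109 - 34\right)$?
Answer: $141178194$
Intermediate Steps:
$w = -1600$ ($w = - \frac{64 \left(109 - 34\right)}{3} = - \frac{64 \cdot 75}{3} = \left(- \frac{1}{3}\right) 4800 = -1600$)
$Q = -17838$ ($Q = 134 - 17972 = -17838$)
$\left(30437 + A\right) \left(Q + w\right) = \left(30437 - 37700\right) \left(-17838 - 1600\right) = \left(-7263\right) \left(-19438\right) = 141178194$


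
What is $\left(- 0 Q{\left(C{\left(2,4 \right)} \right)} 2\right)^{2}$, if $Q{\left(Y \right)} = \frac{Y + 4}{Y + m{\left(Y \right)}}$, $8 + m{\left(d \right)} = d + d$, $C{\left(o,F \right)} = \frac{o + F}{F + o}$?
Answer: $0$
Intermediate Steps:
$C{\left(o,F \right)} = 1$ ($C{\left(o,F \right)} = \frac{F + o}{F + o} = 1$)
$m{\left(d \right)} = -8 + 2 d$ ($m{\left(d \right)} = -8 + \left(d + d\right) = -8 + 2 d$)
$Q{\left(Y \right)} = \frac{4 + Y}{-8 + 3 Y}$ ($Q{\left(Y \right)} = \frac{Y + 4}{Y + \left(-8 + 2 Y\right)} = \frac{4 + Y}{-8 + 3 Y}$)
$\left(- 0 Q{\left(C{\left(2,4 \right)} \right)} 2\right)^{2} = \left(- 0 \frac{4 + 1}{-8 + 3 \cdot 1} \cdot 2\right)^{2} = \left(- 0 \frac{1}{-8 + 3} \cdot 5 \cdot 2\right)^{2} = \left(- 0 \frac{1}{-5} \cdot 5 \cdot 2\right)^{2} = \left(- 0 \left(\left(- \frac{1}{5}\right) 5\right) 2\right)^{2} = \left(- 0 \left(-1\right) 2\right)^{2} = \left(- 0 \cdot 2\right)^{2} = \left(\left(-1\right) 0\right)^{2} = 0^{2} = 0$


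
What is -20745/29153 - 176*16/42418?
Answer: -481028129/618305977 ≈ -0.77798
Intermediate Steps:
-20745/29153 - 176*16/42418 = -20745*1/29153 - 2816*1/42418 = -20745/29153 - 1408/21209 = -481028129/618305977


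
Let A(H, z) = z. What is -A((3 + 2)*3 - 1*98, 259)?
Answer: -259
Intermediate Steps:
-A((3 + 2)*3 - 1*98, 259) = -1*259 = -259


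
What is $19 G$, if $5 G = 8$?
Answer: $\frac{152}{5} \approx 30.4$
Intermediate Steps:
$G = \frac{8}{5}$ ($G = \frac{1}{5} \cdot 8 = \frac{8}{5} \approx 1.6$)
$19 G = 19 \cdot \frac{8}{5} = \frac{152}{5}$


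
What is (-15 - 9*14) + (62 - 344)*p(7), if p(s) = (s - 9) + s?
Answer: -1551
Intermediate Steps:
p(s) = -9 + 2*s (p(s) = (-9 + s) + s = -9 + 2*s)
(-15 - 9*14) + (62 - 344)*p(7) = (-15 - 9*14) + (62 - 344)*(-9 + 2*7) = (-15 - 126) - 282*(-9 + 14) = -141 - 282*5 = -141 - 1410 = -1551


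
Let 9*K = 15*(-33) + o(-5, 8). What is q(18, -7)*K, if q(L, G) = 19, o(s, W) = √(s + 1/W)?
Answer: -1045 + 19*I*√78/36 ≈ -1045.0 + 4.6612*I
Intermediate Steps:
K = -55 + I*√78/36 (K = (15*(-33) + √(-5 + 1/8))/9 = (-495 + √(-5 + ⅛))/9 = (-495 + √(-39/8))/9 = (-495 + I*√78/4)/9 = -55 + I*√78/36 ≈ -55.0 + 0.24533*I)
q(18, -7)*K = 19*(-55 + I*√78/36) = -1045 + 19*I*√78/36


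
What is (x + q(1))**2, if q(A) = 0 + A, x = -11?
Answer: 100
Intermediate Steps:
q(A) = A
(x + q(1))**2 = (-11 + 1)**2 = (-10)**2 = 100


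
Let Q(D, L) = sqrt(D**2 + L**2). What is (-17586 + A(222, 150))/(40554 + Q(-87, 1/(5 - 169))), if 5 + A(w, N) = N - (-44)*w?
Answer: -8369250966432/44233681956911 + 6291860*sqrt(8143033)/44233681956911 ≈ -0.18880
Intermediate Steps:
A(w, N) = -5 + N + 44*w (A(w, N) = -5 + (N - (-44)*w) = -5 + (N + 44*w) = -5 + N + 44*w)
(-17586 + A(222, 150))/(40554 + Q(-87, 1/(5 - 169))) = (-17586 + (-5 + 150 + 44*222))/(40554 + sqrt((-87)**2 + (1/(5 - 169))**2)) = (-17586 + (-5 + 150 + 9768))/(40554 + sqrt(7569 + (1/(-164))**2)) = (-17586 + 9913)/(40554 + sqrt(7569 + (-1/164)**2)) = -7673/(40554 + sqrt(7569 + 1/26896)) = -7673/(40554 + sqrt(203575825/26896)) = -7673/(40554 + 5*sqrt(8143033)/164)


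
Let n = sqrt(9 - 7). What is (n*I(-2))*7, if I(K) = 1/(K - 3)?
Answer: -7*sqrt(2)/5 ≈ -1.9799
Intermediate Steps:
I(K) = 1/(-3 + K)
n = sqrt(2) ≈ 1.4142
(n*I(-2))*7 = (sqrt(2)/(-3 - 2))*7 = (sqrt(2)/(-5))*7 = (sqrt(2)*(-1/5))*7 = -sqrt(2)/5*7 = -7*sqrt(2)/5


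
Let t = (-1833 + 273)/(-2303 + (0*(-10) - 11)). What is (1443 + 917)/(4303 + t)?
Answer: 210040/383027 ≈ 0.54837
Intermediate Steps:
t = 60/89 (t = -1560/(-2303 + (0 - 11)) = -1560/(-2303 - 11) = -1560/(-2314) = -1560*(-1/2314) = 60/89 ≈ 0.67416)
(1443 + 917)/(4303 + t) = (1443 + 917)/(4303 + 60/89) = 2360/(383027/89) = 2360*(89/383027) = 210040/383027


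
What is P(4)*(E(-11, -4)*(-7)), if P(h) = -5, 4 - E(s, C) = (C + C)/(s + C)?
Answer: 364/3 ≈ 121.33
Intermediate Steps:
E(s, C) = 4 - 2*C/(C + s) (E(s, C) = 4 - (C + C)/(s + C) = 4 - 2*C/(C + s))
P(4)*(E(-11, -4)*(-7)) = -5*2*(-4 + 2*(-11))/(-4 - 11)*(-7) = -5*2*(-4 - 22)/(-15)*(-7) = -5*2*(-1/15)*(-26)*(-7) = -52*(-7)/3 = -5*(-364/15) = 364/3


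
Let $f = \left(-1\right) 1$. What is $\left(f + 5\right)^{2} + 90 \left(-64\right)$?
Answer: $-5744$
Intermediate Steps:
$f = -1$
$\left(f + 5\right)^{2} + 90 \left(-64\right) = \left(-1 + 5\right)^{2} + 90 \left(-64\right) = 4^{2} - 5760 = 16 - 5760 = -5744$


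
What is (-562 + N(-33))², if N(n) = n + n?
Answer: 394384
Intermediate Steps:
N(n) = 2*n
(-562 + N(-33))² = (-562 + 2*(-33))² = (-562 - 66)² = (-628)² = 394384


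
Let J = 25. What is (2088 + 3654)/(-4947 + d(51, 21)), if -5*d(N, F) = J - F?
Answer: -2610/2249 ≈ -1.1605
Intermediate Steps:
d(N, F) = -5 + F/5 (d(N, F) = -(25 - F)/5 = -5 + F/5)
(2088 + 3654)/(-4947 + d(51, 21)) = (2088 + 3654)/(-4947 + (-5 + (1/5)*21)) = 5742/(-4947 + (-5 + 21/5)) = 5742/(-4947 - 4/5) = 5742/(-24739/5) = 5742*(-5/24739) = -2610/2249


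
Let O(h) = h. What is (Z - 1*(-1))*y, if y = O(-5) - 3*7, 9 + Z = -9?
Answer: 442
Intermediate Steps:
Z = -18 (Z = -9 - 9 = -18)
y = -26 (y = -5 - 3*7 = -5 - 21 = -26)
(Z - 1*(-1))*y = (-18 - 1*(-1))*(-26) = (-18 + 1)*(-26) = -17*(-26) = 442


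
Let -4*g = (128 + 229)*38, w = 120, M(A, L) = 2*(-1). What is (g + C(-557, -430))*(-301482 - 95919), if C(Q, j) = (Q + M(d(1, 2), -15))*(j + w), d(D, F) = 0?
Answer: -135035667597/2 ≈ -6.7518e+10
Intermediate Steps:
M(A, L) = -2
C(Q, j) = (-2 + Q)*(120 + j) (C(Q, j) = (Q - 2)*(j + 120) = (-2 + Q)*(120 + j))
g = -6783/2 (g = -(128 + 229)*38/4 = -357*38/4 = -1/4*13566 = -6783/2 ≈ -3391.5)
(g + C(-557, -430))*(-301482 - 95919) = (-6783/2 + (-240 - 2*(-430) + 120*(-557) - 557*(-430)))*(-301482 - 95919) = (-6783/2 + (-240 + 860 - 66840 + 239510))*(-397401) = (-6783/2 + 173290)*(-397401) = (339797/2)*(-397401) = -135035667597/2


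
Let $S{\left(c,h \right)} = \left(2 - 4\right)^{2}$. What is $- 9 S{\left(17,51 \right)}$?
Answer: $-36$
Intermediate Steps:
$S{\left(c,h \right)} = 4$ ($S{\left(c,h \right)} = \left(-2\right)^{2} = 4$)
$- 9 S{\left(17,51 \right)} = \left(-9\right) 4 = -36$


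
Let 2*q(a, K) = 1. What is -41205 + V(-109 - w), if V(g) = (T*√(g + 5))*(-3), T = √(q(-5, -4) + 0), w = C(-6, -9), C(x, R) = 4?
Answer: -41205 - 9*I*√6 ≈ -41205.0 - 22.045*I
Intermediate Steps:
w = 4
q(a, K) = ½ (q(a, K) = (½)*1 = ½)
T = √2/2 (T = √(½ + 0) = √(½) = √2/2 ≈ 0.70711)
V(g) = -3*√2*√(5 + g)/2 (V(g) = ((√2/2)*√(g + 5))*(-3) = ((√2/2)*√(5 + g))*(-3) = (√2*√(5 + g)/2)*(-3) = -3*√2*√(5 + g)/2)
-41205 + V(-109 - w) = -41205 - 3*√(10 + 2*(-109 - 1*4))/2 = -41205 - 3*√(10 + 2*(-109 - 4))/2 = -41205 - 3*√(10 + 2*(-113))/2 = -41205 - 3*√(10 - 226)/2 = -41205 - 9*I*√6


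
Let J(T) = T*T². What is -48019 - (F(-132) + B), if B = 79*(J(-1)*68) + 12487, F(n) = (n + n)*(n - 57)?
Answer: -105030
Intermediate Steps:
J(T) = T³
F(n) = 2*n*(-57 + n) (F(n) = (2*n)*(-57 + n) = 2*n*(-57 + n))
B = 7115 (B = 79*((-1)³*68) + 12487 = 79*(-1*68) + 12487 = 79*(-68) + 12487 = -5372 + 12487 = 7115)
-48019 - (F(-132) + B) = -48019 - (2*(-132)*(-57 - 132) + 7115) = -48019 - (2*(-132)*(-189) + 7115) = -48019 - (49896 + 7115) = -48019 - 1*57011 = -48019 - 57011 = -105030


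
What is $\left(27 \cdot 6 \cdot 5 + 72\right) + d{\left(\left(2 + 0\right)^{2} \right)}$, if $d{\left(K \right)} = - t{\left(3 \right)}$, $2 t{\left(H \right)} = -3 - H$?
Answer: $885$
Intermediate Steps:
$t{\left(H \right)} = - \frac{3}{2} - \frac{H}{2}$ ($t{\left(H \right)} = \frac{-3 - H}{2} = - \frac{3}{2} - \frac{H}{2}$)
$d{\left(K \right)} = 3$ ($d{\left(K \right)} = - (- \frac{3}{2} - \frac{3}{2}) = \left(-1\right) \left(-3\right) = 3$)
$\left(27 \cdot 6 \cdot 5 + 72\right) + d{\left(\left(2 + 0\right)^{2} \right)} = \left(27 \cdot 6 \cdot 5 + 72\right) + 3 = \left(27 \cdot 30 + 72\right) + 3 = \left(810 + 72\right) + 3 = 882 + 3 = 885$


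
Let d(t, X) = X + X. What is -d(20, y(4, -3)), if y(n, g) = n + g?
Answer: -2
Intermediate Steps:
y(n, g) = g + n
d(t, X) = 2*X
-d(20, y(4, -3)) = -2*(-3 + 4) = -2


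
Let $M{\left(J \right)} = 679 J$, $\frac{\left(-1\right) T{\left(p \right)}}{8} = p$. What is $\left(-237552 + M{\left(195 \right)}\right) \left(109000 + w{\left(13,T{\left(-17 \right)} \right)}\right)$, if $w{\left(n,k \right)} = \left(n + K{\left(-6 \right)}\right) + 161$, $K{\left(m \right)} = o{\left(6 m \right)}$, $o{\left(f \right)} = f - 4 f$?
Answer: $-11490674454$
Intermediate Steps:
$o{\left(f \right)} = - 3 f$
$K{\left(m \right)} = - 18 m$ ($K{\left(m \right)} = - 3 \cdot 6 m = - 18 m$)
$T{\left(p \right)} = - 8 p$
$w{\left(n,k \right)} = 269 + n$ ($w{\left(n,k \right)} = \left(n - -108\right) + 161 = \left(n + 108\right) + 161 = \left(108 + n\right) + 161 = 269 + n$)
$\left(-237552 + M{\left(195 \right)}\right) \left(109000 + w{\left(13,T{\left(-17 \right)} \right)}\right) = \left(-237552 + 679 \cdot 195\right) \left(109000 + \left(269 + 13\right)\right) = \left(-237552 + 132405\right) \left(109000 + 282\right) = \left(-105147\right) 109282 = -11490674454$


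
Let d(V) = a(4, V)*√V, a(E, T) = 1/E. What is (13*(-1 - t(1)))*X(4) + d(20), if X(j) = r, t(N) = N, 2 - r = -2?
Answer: -104 + √5/2 ≈ -102.88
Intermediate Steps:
r = 4 (r = 2 - 1*(-2) = 2 + 2 = 4)
X(j) = 4
d(V) = √V/4
(13*(-1 - t(1)))*X(4) + d(20) = (13*(-1 - 1*1))*4 + √20/4 = (13*(-1 - 1))*4 + (2*√5)/4 = (13*(-2))*4 + √5/2 = -26*4 + √5/2 = -104 + √5/2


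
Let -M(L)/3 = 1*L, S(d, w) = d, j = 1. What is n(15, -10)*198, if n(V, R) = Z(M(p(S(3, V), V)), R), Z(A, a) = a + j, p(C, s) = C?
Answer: -1782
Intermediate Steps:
M(L) = -3*L
Z(A, a) = 1 + a (Z(A, a) = a + 1 = 1 + a)
n(V, R) = 1 + R
n(15, -10)*198 = (1 - 10)*198 = -9*198 = -1782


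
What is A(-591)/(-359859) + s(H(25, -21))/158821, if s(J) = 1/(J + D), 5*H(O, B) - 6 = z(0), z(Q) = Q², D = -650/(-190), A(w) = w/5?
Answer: 725910222/2200898243765 ≈ 0.00032982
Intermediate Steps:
A(w) = w/5 (A(w) = w*(⅕) = w/5)
D = 65/19 (D = -650*(-1/190) = 65/19 ≈ 3.4211)
H(O, B) = 6/5 (H(O, B) = 6/5 + (⅕)*0² = 6/5 + (⅕)*0 = 6/5 + 0 = 6/5)
s(J) = 1/(65/19 + J) (s(J) = 1/(J + 65/19) = 1/(65/19 + J))
A(-591)/(-359859) + s(H(25, -21))/158821 = ((⅕)*(-591))/(-359859) + (19/(65 + 19*(6/5)))/158821 = -591/5*(-1/359859) + (19/(65 + 114/5))*(1/158821) = 197/599765 + (19/(439/5))*(1/158821) = 197/599765 + (19*(5/439))*(1/158821) = 197/599765 + (95/439)*(1/158821) = 197/599765 + 5/3669601 = 725910222/2200898243765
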